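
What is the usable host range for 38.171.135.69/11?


Network: 38.160.0.0
Broadcast: 38.191.255.255
First usable = network + 1
Last usable = broadcast - 1
Range: 38.160.0.1 to 38.191.255.254


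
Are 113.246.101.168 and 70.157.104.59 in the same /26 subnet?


Mask: 255.255.255.192
113.246.101.168 AND mask = 113.246.101.128
70.157.104.59 AND mask = 70.157.104.0
No, different subnets (113.246.101.128 vs 70.157.104.0)


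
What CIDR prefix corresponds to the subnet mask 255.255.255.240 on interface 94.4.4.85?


Binary: 11111111.11111111.11111111.11110000
Count leading 1s
Prefix: /28


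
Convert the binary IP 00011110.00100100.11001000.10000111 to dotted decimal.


00011110 = 30
00100100 = 36
11001000 = 200
10000111 = 135
IP: 30.36.200.135


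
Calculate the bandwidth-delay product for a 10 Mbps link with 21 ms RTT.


BDP = bandwidth * RTT
= 10 Mbps * 21 ms
= 10 * 1e6 * 21 / 1000 bits
= 210000 bits
= 26250 bytes
= 25.6348 KB
BDP = 210000 bits (26250 bytes)


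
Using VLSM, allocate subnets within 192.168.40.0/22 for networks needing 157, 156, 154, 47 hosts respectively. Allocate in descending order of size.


157 hosts -> /24 (254 usable): 192.168.40.0/24
156 hosts -> /24 (254 usable): 192.168.41.0/24
154 hosts -> /24 (254 usable): 192.168.42.0/24
47 hosts -> /26 (62 usable): 192.168.43.0/26
Allocation: 192.168.40.0/24 (157 hosts, 254 usable); 192.168.41.0/24 (156 hosts, 254 usable); 192.168.42.0/24 (154 hosts, 254 usable); 192.168.43.0/26 (47 hosts, 62 usable)


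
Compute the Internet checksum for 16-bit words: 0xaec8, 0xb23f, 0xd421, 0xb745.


Sum all words (with carry folding):
+ 0xaec8 = 0xaec8
+ 0xb23f = 0x6108
+ 0xd421 = 0x352a
+ 0xb745 = 0xec6f
One's complement: ~0xec6f
Checksum = 0x1390


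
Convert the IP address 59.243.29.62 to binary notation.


59 = 00111011
243 = 11110011
29 = 00011101
62 = 00111110
Binary: 00111011.11110011.00011101.00111110


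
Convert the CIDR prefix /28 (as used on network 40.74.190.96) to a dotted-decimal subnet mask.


/28 means 28 network bits, 4 host bits
Binary: 11111111111111111111111111110000
Mask: 255.255.255.240


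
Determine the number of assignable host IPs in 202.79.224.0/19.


Host bits = 32 - 19 = 13
Total addresses = 2^13 = 8192
Usable = total - 2 (network and broadcast)
Usable hosts: 8190


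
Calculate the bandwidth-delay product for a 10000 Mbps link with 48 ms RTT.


BDP = bandwidth * RTT
= 10000 Mbps * 48 ms
= 10000 * 1e6 * 48 / 1000 bits
= 480000000 bits
= 60000000 bytes
= 58593.75 KB
BDP = 480000000 bits (60000000 bytes)


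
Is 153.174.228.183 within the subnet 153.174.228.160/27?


Subnet network: 153.174.228.160
Test IP AND mask: 153.174.228.160
Yes, 153.174.228.183 is in 153.174.228.160/27


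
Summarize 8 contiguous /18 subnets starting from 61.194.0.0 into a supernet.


Original prefix: /18
Number of subnets: 8 = 2^3
New prefix = 18 - 3 = 15
Supernet: 61.194.0.0/15


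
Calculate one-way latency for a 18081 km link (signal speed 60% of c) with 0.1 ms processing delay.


Speed = 0.6 * 3e5 km/s = 180000 km/s
Propagation delay = 18081 / 180000 = 0.1004 s = 100.45 ms
Processing delay = 0.1 ms
Total one-way latency = 100.55 ms


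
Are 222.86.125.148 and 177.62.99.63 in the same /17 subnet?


Mask: 255.255.128.0
222.86.125.148 AND mask = 222.86.0.0
177.62.99.63 AND mask = 177.62.0.0
No, different subnets (222.86.0.0 vs 177.62.0.0)


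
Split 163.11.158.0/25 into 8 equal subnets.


New prefix = 25 + 3 = 28
Each subnet has 16 addresses
  163.11.158.0/28
  163.11.158.16/28
  163.11.158.32/28
  163.11.158.48/28
  163.11.158.64/28
  163.11.158.80/28
  163.11.158.96/28
  163.11.158.112/28
Subnets: 163.11.158.0/28, 163.11.158.16/28, 163.11.158.32/28, 163.11.158.48/28, 163.11.158.64/28, 163.11.158.80/28, 163.11.158.96/28, 163.11.158.112/28


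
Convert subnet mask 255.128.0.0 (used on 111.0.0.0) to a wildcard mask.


Subnet mask: 255.128.0.0
Wildcard = 255.255.255.255 - subnet mask
255 - 255 = 0
255 - 128 = 127
255 - 0 = 255
255 - 0 = 255
Wildcard: 0.127.255.255


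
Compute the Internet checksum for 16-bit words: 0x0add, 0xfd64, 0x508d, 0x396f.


Sum all words (with carry folding):
+ 0x0add = 0x0add
+ 0xfd64 = 0x0842
+ 0x508d = 0x58cf
+ 0x396f = 0x923e
One's complement: ~0x923e
Checksum = 0x6dc1


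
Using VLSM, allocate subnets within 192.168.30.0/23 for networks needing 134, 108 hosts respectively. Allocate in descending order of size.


134 hosts -> /24 (254 usable): 192.168.30.0/24
108 hosts -> /25 (126 usable): 192.168.31.0/25
Allocation: 192.168.30.0/24 (134 hosts, 254 usable); 192.168.31.0/25 (108 hosts, 126 usable)


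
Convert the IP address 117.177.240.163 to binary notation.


117 = 01110101
177 = 10110001
240 = 11110000
163 = 10100011
Binary: 01110101.10110001.11110000.10100011


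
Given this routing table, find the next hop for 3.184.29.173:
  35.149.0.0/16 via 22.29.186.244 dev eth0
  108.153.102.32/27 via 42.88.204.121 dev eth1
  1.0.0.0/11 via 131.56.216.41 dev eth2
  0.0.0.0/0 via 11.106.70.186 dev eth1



Longest prefix match for 3.184.29.173:
  /16 35.149.0.0: no
  /27 108.153.102.32: no
  /11 1.0.0.0: no
  /0 0.0.0.0: MATCH
Selected: next-hop 11.106.70.186 via eth1 (matched /0)


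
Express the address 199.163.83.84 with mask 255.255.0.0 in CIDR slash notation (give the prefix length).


Binary: 11111111.11111111.00000000.00000000
Count leading 1s
Prefix: /16


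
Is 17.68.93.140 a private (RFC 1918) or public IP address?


RFC 1918 private ranges:
  10.0.0.0/8 (10.0.0.0 - 10.255.255.255)
  172.16.0.0/12 (172.16.0.0 - 172.31.255.255)
  192.168.0.0/16 (192.168.0.0 - 192.168.255.255)
Public (not in any RFC 1918 range)


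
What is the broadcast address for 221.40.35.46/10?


Network: 221.0.0.0/10
Host bits = 22
Set all host bits to 1:
Broadcast: 221.63.255.255


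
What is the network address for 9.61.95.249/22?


IP:   00001001.00111101.01011111.11111001
Mask: 11111111.11111111.11111100.00000000
AND operation:
Net:  00001001.00111101.01011100.00000000
Network: 9.61.92.0/22


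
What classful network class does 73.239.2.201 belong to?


First octet: 73
Binary: 01001001
0xxxxxxx -> Class A (1-126)
Class A, default mask 255.0.0.0 (/8)


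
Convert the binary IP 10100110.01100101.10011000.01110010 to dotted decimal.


10100110 = 166
01100101 = 101
10011000 = 152
01110010 = 114
IP: 166.101.152.114


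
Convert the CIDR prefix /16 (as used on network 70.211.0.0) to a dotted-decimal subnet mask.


/16 means 16 network bits, 16 host bits
Binary: 11111111111111110000000000000000
Mask: 255.255.0.0


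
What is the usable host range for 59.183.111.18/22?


Network: 59.183.108.0
Broadcast: 59.183.111.255
First usable = network + 1
Last usable = broadcast - 1
Range: 59.183.108.1 to 59.183.111.254


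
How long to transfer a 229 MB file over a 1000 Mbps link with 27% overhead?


Effective throughput = 1000 * (1 - 27/100) = 730 Mbps
File size in Mb = 229 * 8 = 1832 Mb
Time = 1832 / 730
Time = 2.5096 seconds


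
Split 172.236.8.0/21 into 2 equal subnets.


New prefix = 21 + 1 = 22
Each subnet has 1024 addresses
  172.236.8.0/22
  172.236.12.0/22
Subnets: 172.236.8.0/22, 172.236.12.0/22


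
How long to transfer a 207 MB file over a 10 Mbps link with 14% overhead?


Effective throughput = 10 * (1 - 14/100) = 8.6 Mbps
File size in Mb = 207 * 8 = 1656 Mb
Time = 1656 / 8.6
Time = 192.5581 seconds


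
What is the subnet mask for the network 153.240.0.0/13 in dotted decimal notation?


/13 means 13 network bits, 19 host bits
Binary: 11111111111110000000000000000000
Mask: 255.248.0.0


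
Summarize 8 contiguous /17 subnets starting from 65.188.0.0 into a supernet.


Original prefix: /17
Number of subnets: 8 = 2^3
New prefix = 17 - 3 = 14
Supernet: 65.188.0.0/14


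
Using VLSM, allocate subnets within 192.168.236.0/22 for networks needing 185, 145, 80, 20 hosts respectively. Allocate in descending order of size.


185 hosts -> /24 (254 usable): 192.168.236.0/24
145 hosts -> /24 (254 usable): 192.168.237.0/24
80 hosts -> /25 (126 usable): 192.168.238.0/25
20 hosts -> /27 (30 usable): 192.168.238.128/27
Allocation: 192.168.236.0/24 (185 hosts, 254 usable); 192.168.237.0/24 (145 hosts, 254 usable); 192.168.238.0/25 (80 hosts, 126 usable); 192.168.238.128/27 (20 hosts, 30 usable)


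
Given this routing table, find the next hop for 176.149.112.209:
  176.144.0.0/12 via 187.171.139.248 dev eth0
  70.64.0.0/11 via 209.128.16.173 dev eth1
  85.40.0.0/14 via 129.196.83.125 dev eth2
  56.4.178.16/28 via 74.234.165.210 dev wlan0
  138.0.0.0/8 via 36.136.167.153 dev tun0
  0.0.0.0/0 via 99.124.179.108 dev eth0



Longest prefix match for 176.149.112.209:
  /12 176.144.0.0: MATCH
  /11 70.64.0.0: no
  /14 85.40.0.0: no
  /28 56.4.178.16: no
  /8 138.0.0.0: no
  /0 0.0.0.0: MATCH
Selected: next-hop 187.171.139.248 via eth0 (matched /12)


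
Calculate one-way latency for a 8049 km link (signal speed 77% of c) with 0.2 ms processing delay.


Speed = 0.77 * 3e5 km/s = 231000 km/s
Propagation delay = 8049 / 231000 = 0.0348 s = 34.8442 ms
Processing delay = 0.2 ms
Total one-way latency = 35.0442 ms


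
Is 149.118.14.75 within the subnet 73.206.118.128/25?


Subnet network: 73.206.118.128
Test IP AND mask: 149.118.14.0
No, 149.118.14.75 is not in 73.206.118.128/25


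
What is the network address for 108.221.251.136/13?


IP:   01101100.11011101.11111011.10001000
Mask: 11111111.11111000.00000000.00000000
AND operation:
Net:  01101100.11011000.00000000.00000000
Network: 108.216.0.0/13


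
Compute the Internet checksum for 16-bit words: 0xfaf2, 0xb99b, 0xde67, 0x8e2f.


Sum all words (with carry folding):
+ 0xfaf2 = 0xfaf2
+ 0xb99b = 0xb48e
+ 0xde67 = 0x92f6
+ 0x8e2f = 0x2126
One's complement: ~0x2126
Checksum = 0xded9


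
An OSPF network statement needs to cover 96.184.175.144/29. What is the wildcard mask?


Subnet mask: 255.255.255.248
Wildcard = 255.255.255.255 - subnet mask
255 - 255 = 0
255 - 255 = 0
255 - 255 = 0
255 - 248 = 7
Wildcard: 0.0.0.7


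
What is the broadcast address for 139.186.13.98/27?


Network: 139.186.13.96/27
Host bits = 5
Set all host bits to 1:
Broadcast: 139.186.13.127


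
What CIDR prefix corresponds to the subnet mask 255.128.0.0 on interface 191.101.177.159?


Binary: 11111111.10000000.00000000.00000000
Count leading 1s
Prefix: /9


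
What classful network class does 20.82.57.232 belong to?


First octet: 20
Binary: 00010100
0xxxxxxx -> Class A (1-126)
Class A, default mask 255.0.0.0 (/8)


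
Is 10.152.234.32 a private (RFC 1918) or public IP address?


RFC 1918 private ranges:
  10.0.0.0/8 (10.0.0.0 - 10.255.255.255)
  172.16.0.0/12 (172.16.0.0 - 172.31.255.255)
  192.168.0.0/16 (192.168.0.0 - 192.168.255.255)
Private (in 10.0.0.0/8)


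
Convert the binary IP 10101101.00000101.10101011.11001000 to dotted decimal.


10101101 = 173
00000101 = 5
10101011 = 171
11001000 = 200
IP: 173.5.171.200


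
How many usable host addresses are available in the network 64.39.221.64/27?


Host bits = 32 - 27 = 5
Total addresses = 2^5 = 32
Usable = total - 2 (network and broadcast)
Usable hosts: 30


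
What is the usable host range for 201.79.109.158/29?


Network: 201.79.109.152
Broadcast: 201.79.109.159
First usable = network + 1
Last usable = broadcast - 1
Range: 201.79.109.153 to 201.79.109.158


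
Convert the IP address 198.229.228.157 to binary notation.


198 = 11000110
229 = 11100101
228 = 11100100
157 = 10011101
Binary: 11000110.11100101.11100100.10011101


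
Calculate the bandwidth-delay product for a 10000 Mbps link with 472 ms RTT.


BDP = bandwidth * RTT
= 10000 Mbps * 472 ms
= 10000 * 1e6 * 472 / 1000 bits
= 4720000000 bits
= 590000000 bytes
= 576171.875 KB
BDP = 4720000000 bits (590000000 bytes)


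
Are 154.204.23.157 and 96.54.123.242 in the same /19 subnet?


Mask: 255.255.224.0
154.204.23.157 AND mask = 154.204.0.0
96.54.123.242 AND mask = 96.54.96.0
No, different subnets (154.204.0.0 vs 96.54.96.0)


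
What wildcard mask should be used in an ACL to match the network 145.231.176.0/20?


Subnet mask: 255.255.240.0
Wildcard = 255.255.255.255 - subnet mask
255 - 255 = 0
255 - 255 = 0
255 - 240 = 15
255 - 0 = 255
Wildcard: 0.0.15.255


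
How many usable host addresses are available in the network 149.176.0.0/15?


Host bits = 32 - 15 = 17
Total addresses = 2^17 = 131072
Usable = total - 2 (network and broadcast)
Usable hosts: 131070


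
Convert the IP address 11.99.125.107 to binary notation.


11 = 00001011
99 = 01100011
125 = 01111101
107 = 01101011
Binary: 00001011.01100011.01111101.01101011


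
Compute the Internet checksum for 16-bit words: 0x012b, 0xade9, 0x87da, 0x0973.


Sum all words (with carry folding):
+ 0x012b = 0x012b
+ 0xade9 = 0xaf14
+ 0x87da = 0x36ef
+ 0x0973 = 0x4062
One's complement: ~0x4062
Checksum = 0xbf9d


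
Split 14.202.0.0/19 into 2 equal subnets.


New prefix = 19 + 1 = 20
Each subnet has 4096 addresses
  14.202.0.0/20
  14.202.16.0/20
Subnets: 14.202.0.0/20, 14.202.16.0/20


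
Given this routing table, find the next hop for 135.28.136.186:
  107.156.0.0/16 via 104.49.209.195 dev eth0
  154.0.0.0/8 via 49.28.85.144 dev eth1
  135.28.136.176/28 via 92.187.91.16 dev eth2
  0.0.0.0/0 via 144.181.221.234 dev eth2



Longest prefix match for 135.28.136.186:
  /16 107.156.0.0: no
  /8 154.0.0.0: no
  /28 135.28.136.176: MATCH
  /0 0.0.0.0: MATCH
Selected: next-hop 92.187.91.16 via eth2 (matched /28)


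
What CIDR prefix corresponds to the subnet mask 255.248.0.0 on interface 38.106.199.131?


Binary: 11111111.11111000.00000000.00000000
Count leading 1s
Prefix: /13


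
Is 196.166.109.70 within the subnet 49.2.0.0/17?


Subnet network: 49.2.0.0
Test IP AND mask: 196.166.0.0
No, 196.166.109.70 is not in 49.2.0.0/17


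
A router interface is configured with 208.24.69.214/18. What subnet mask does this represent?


/18 means 18 network bits, 14 host bits
Binary: 11111111111111111100000000000000
Mask: 255.255.192.0


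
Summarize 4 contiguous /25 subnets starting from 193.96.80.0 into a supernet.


Original prefix: /25
Number of subnets: 4 = 2^2
New prefix = 25 - 2 = 23
Supernet: 193.96.80.0/23


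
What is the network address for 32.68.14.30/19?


IP:   00100000.01000100.00001110.00011110
Mask: 11111111.11111111.11100000.00000000
AND operation:
Net:  00100000.01000100.00000000.00000000
Network: 32.68.0.0/19


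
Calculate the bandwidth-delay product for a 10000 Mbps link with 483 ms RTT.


BDP = bandwidth * RTT
= 10000 Mbps * 483 ms
= 10000 * 1e6 * 483 / 1000 bits
= 4830000000 bits
= 603750000 bytes
= 589599.6094 KB
BDP = 4830000000 bits (603750000 bytes)


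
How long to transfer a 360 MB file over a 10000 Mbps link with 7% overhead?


Effective throughput = 10000 * (1 - 7/100) = 9300 Mbps
File size in Mb = 360 * 8 = 2880 Mb
Time = 2880 / 9300
Time = 0.3097 seconds


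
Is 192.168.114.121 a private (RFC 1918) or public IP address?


RFC 1918 private ranges:
  10.0.0.0/8 (10.0.0.0 - 10.255.255.255)
  172.16.0.0/12 (172.16.0.0 - 172.31.255.255)
  192.168.0.0/16 (192.168.0.0 - 192.168.255.255)
Private (in 192.168.0.0/16)


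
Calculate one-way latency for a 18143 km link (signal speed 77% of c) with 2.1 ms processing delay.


Speed = 0.77 * 3e5 km/s = 231000 km/s
Propagation delay = 18143 / 231000 = 0.0785 s = 78.5411 ms
Processing delay = 2.1 ms
Total one-way latency = 80.6411 ms


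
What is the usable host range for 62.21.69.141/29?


Network: 62.21.69.136
Broadcast: 62.21.69.143
First usable = network + 1
Last usable = broadcast - 1
Range: 62.21.69.137 to 62.21.69.142


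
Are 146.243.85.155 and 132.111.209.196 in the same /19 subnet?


Mask: 255.255.224.0
146.243.85.155 AND mask = 146.243.64.0
132.111.209.196 AND mask = 132.111.192.0
No, different subnets (146.243.64.0 vs 132.111.192.0)


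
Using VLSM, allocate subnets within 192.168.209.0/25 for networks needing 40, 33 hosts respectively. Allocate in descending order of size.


40 hosts -> /26 (62 usable): 192.168.209.0/26
33 hosts -> /26 (62 usable): 192.168.209.64/26
Allocation: 192.168.209.0/26 (40 hosts, 62 usable); 192.168.209.64/26 (33 hosts, 62 usable)


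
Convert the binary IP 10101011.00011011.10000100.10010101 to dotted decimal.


10101011 = 171
00011011 = 27
10000100 = 132
10010101 = 149
IP: 171.27.132.149


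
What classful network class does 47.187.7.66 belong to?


First octet: 47
Binary: 00101111
0xxxxxxx -> Class A (1-126)
Class A, default mask 255.0.0.0 (/8)


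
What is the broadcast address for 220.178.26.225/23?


Network: 220.178.26.0/23
Host bits = 9
Set all host bits to 1:
Broadcast: 220.178.27.255


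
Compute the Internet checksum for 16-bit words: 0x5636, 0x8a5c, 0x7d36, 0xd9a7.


Sum all words (with carry folding):
+ 0x5636 = 0x5636
+ 0x8a5c = 0xe092
+ 0x7d36 = 0x5dc9
+ 0xd9a7 = 0x3771
One's complement: ~0x3771
Checksum = 0xc88e


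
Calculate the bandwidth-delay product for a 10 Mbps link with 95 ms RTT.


BDP = bandwidth * RTT
= 10 Mbps * 95 ms
= 10 * 1e6 * 95 / 1000 bits
= 950000 bits
= 118750 bytes
= 115.9668 KB
BDP = 950000 bits (118750 bytes)


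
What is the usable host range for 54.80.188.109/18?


Network: 54.80.128.0
Broadcast: 54.80.191.255
First usable = network + 1
Last usable = broadcast - 1
Range: 54.80.128.1 to 54.80.191.254


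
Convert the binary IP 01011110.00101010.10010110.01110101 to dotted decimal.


01011110 = 94
00101010 = 42
10010110 = 150
01110101 = 117
IP: 94.42.150.117


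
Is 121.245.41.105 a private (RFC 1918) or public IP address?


RFC 1918 private ranges:
  10.0.0.0/8 (10.0.0.0 - 10.255.255.255)
  172.16.0.0/12 (172.16.0.0 - 172.31.255.255)
  192.168.0.0/16 (192.168.0.0 - 192.168.255.255)
Public (not in any RFC 1918 range)


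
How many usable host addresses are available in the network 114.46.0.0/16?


Host bits = 32 - 16 = 16
Total addresses = 2^16 = 65536
Usable = total - 2 (network and broadcast)
Usable hosts: 65534


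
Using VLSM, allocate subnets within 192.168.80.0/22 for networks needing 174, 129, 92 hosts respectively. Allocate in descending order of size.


174 hosts -> /24 (254 usable): 192.168.80.0/24
129 hosts -> /24 (254 usable): 192.168.81.0/24
92 hosts -> /25 (126 usable): 192.168.82.0/25
Allocation: 192.168.80.0/24 (174 hosts, 254 usable); 192.168.81.0/24 (129 hosts, 254 usable); 192.168.82.0/25 (92 hosts, 126 usable)


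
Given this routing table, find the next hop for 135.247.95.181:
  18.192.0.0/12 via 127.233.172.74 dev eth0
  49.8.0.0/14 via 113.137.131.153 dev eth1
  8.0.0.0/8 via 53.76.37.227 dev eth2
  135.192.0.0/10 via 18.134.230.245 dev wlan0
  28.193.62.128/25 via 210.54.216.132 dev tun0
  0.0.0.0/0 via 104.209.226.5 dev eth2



Longest prefix match for 135.247.95.181:
  /12 18.192.0.0: no
  /14 49.8.0.0: no
  /8 8.0.0.0: no
  /10 135.192.0.0: MATCH
  /25 28.193.62.128: no
  /0 0.0.0.0: MATCH
Selected: next-hop 18.134.230.245 via wlan0 (matched /10)


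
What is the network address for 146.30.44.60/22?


IP:   10010010.00011110.00101100.00111100
Mask: 11111111.11111111.11111100.00000000
AND operation:
Net:  10010010.00011110.00101100.00000000
Network: 146.30.44.0/22


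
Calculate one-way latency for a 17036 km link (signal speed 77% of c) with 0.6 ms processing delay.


Speed = 0.77 * 3e5 km/s = 231000 km/s
Propagation delay = 17036 / 231000 = 0.0737 s = 73.7489 ms
Processing delay = 0.6 ms
Total one-way latency = 74.3489 ms


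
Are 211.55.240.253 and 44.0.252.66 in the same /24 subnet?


Mask: 255.255.255.0
211.55.240.253 AND mask = 211.55.240.0
44.0.252.66 AND mask = 44.0.252.0
No, different subnets (211.55.240.0 vs 44.0.252.0)


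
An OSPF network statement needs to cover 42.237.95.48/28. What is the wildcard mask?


Subnet mask: 255.255.255.240
Wildcard = 255.255.255.255 - subnet mask
255 - 255 = 0
255 - 255 = 0
255 - 255 = 0
255 - 240 = 15
Wildcard: 0.0.0.15


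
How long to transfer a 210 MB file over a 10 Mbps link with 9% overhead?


Effective throughput = 10 * (1 - 9/100) = 9.1 Mbps
File size in Mb = 210 * 8 = 1680 Mb
Time = 1680 / 9.1
Time = 184.6154 seconds


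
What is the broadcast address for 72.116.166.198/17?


Network: 72.116.128.0/17
Host bits = 15
Set all host bits to 1:
Broadcast: 72.116.255.255


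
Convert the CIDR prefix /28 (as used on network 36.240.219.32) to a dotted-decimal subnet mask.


/28 means 28 network bits, 4 host bits
Binary: 11111111111111111111111111110000
Mask: 255.255.255.240


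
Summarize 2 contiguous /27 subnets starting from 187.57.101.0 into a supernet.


Original prefix: /27
Number of subnets: 2 = 2^1
New prefix = 27 - 1 = 26
Supernet: 187.57.101.0/26


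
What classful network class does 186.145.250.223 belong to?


First octet: 186
Binary: 10111010
10xxxxxx -> Class B (128-191)
Class B, default mask 255.255.0.0 (/16)


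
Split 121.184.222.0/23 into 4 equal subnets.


New prefix = 23 + 2 = 25
Each subnet has 128 addresses
  121.184.222.0/25
  121.184.222.128/25
  121.184.223.0/25
  121.184.223.128/25
Subnets: 121.184.222.0/25, 121.184.222.128/25, 121.184.223.0/25, 121.184.223.128/25


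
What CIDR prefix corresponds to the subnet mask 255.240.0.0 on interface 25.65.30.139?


Binary: 11111111.11110000.00000000.00000000
Count leading 1s
Prefix: /12


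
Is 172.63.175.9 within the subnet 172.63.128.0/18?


Subnet network: 172.63.128.0
Test IP AND mask: 172.63.128.0
Yes, 172.63.175.9 is in 172.63.128.0/18


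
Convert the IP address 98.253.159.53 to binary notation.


98 = 01100010
253 = 11111101
159 = 10011111
53 = 00110101
Binary: 01100010.11111101.10011111.00110101


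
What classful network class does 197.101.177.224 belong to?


First octet: 197
Binary: 11000101
110xxxxx -> Class C (192-223)
Class C, default mask 255.255.255.0 (/24)


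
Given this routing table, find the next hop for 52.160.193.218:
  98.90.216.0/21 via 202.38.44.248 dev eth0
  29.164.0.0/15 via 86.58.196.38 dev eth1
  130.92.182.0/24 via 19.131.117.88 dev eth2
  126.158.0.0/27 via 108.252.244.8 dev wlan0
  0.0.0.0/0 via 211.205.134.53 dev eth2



Longest prefix match for 52.160.193.218:
  /21 98.90.216.0: no
  /15 29.164.0.0: no
  /24 130.92.182.0: no
  /27 126.158.0.0: no
  /0 0.0.0.0: MATCH
Selected: next-hop 211.205.134.53 via eth2 (matched /0)


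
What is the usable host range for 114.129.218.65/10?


Network: 114.128.0.0
Broadcast: 114.191.255.255
First usable = network + 1
Last usable = broadcast - 1
Range: 114.128.0.1 to 114.191.255.254


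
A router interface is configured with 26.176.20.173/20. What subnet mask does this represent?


/20 means 20 network bits, 12 host bits
Binary: 11111111111111111111000000000000
Mask: 255.255.240.0


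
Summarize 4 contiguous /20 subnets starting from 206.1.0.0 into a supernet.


Original prefix: /20
Number of subnets: 4 = 2^2
New prefix = 20 - 2 = 18
Supernet: 206.1.0.0/18


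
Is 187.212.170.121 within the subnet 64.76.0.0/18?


Subnet network: 64.76.0.0
Test IP AND mask: 187.212.128.0
No, 187.212.170.121 is not in 64.76.0.0/18


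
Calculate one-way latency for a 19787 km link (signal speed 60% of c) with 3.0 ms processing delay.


Speed = 0.6 * 3e5 km/s = 180000 km/s
Propagation delay = 19787 / 180000 = 0.1099 s = 109.9278 ms
Processing delay = 3.0 ms
Total one-way latency = 112.9278 ms


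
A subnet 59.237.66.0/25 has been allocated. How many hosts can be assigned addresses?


Host bits = 32 - 25 = 7
Total addresses = 2^7 = 128
Usable = total - 2 (network and broadcast)
Usable hosts: 126


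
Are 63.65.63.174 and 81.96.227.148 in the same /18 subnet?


Mask: 255.255.192.0
63.65.63.174 AND mask = 63.65.0.0
81.96.227.148 AND mask = 81.96.192.0
No, different subnets (63.65.0.0 vs 81.96.192.0)


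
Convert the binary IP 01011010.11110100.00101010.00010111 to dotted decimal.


01011010 = 90
11110100 = 244
00101010 = 42
00010111 = 23
IP: 90.244.42.23


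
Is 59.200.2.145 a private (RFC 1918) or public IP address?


RFC 1918 private ranges:
  10.0.0.0/8 (10.0.0.0 - 10.255.255.255)
  172.16.0.0/12 (172.16.0.0 - 172.31.255.255)
  192.168.0.0/16 (192.168.0.0 - 192.168.255.255)
Public (not in any RFC 1918 range)


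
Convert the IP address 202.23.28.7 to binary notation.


202 = 11001010
23 = 00010111
28 = 00011100
7 = 00000111
Binary: 11001010.00010111.00011100.00000111


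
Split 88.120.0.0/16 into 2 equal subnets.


New prefix = 16 + 1 = 17
Each subnet has 32768 addresses
  88.120.0.0/17
  88.120.128.0/17
Subnets: 88.120.0.0/17, 88.120.128.0/17


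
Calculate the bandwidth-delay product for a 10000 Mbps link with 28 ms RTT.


BDP = bandwidth * RTT
= 10000 Mbps * 28 ms
= 10000 * 1e6 * 28 / 1000 bits
= 280000000 bits
= 35000000 bytes
= 34179.6875 KB
BDP = 280000000 bits (35000000 bytes)


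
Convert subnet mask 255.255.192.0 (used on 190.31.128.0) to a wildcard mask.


Subnet mask: 255.255.192.0
Wildcard = 255.255.255.255 - subnet mask
255 - 255 = 0
255 - 255 = 0
255 - 192 = 63
255 - 0 = 255
Wildcard: 0.0.63.255


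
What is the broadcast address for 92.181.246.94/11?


Network: 92.160.0.0/11
Host bits = 21
Set all host bits to 1:
Broadcast: 92.191.255.255


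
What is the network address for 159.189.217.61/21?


IP:   10011111.10111101.11011001.00111101
Mask: 11111111.11111111.11111000.00000000
AND operation:
Net:  10011111.10111101.11011000.00000000
Network: 159.189.216.0/21


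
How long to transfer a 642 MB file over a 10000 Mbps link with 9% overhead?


Effective throughput = 10000 * (1 - 9/100) = 9100 Mbps
File size in Mb = 642 * 8 = 5136 Mb
Time = 5136 / 9100
Time = 0.5644 seconds


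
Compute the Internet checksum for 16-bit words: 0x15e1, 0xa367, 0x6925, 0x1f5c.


Sum all words (with carry folding):
+ 0x15e1 = 0x15e1
+ 0xa367 = 0xb948
+ 0x6925 = 0x226e
+ 0x1f5c = 0x41ca
One's complement: ~0x41ca
Checksum = 0xbe35


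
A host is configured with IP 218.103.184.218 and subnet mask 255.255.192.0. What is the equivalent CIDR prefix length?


Binary: 11111111.11111111.11000000.00000000
Count leading 1s
Prefix: /18


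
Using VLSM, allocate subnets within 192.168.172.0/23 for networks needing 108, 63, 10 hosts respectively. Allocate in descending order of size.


108 hosts -> /25 (126 usable): 192.168.172.0/25
63 hosts -> /25 (126 usable): 192.168.172.128/25
10 hosts -> /28 (14 usable): 192.168.173.0/28
Allocation: 192.168.172.0/25 (108 hosts, 126 usable); 192.168.172.128/25 (63 hosts, 126 usable); 192.168.173.0/28 (10 hosts, 14 usable)


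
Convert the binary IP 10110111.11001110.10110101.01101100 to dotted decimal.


10110111 = 183
11001110 = 206
10110101 = 181
01101100 = 108
IP: 183.206.181.108


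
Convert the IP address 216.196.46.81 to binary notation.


216 = 11011000
196 = 11000100
46 = 00101110
81 = 01010001
Binary: 11011000.11000100.00101110.01010001


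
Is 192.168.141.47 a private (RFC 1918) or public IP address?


RFC 1918 private ranges:
  10.0.0.0/8 (10.0.0.0 - 10.255.255.255)
  172.16.0.0/12 (172.16.0.0 - 172.31.255.255)
  192.168.0.0/16 (192.168.0.0 - 192.168.255.255)
Private (in 192.168.0.0/16)


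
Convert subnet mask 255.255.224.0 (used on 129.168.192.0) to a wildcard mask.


Subnet mask: 255.255.224.0
Wildcard = 255.255.255.255 - subnet mask
255 - 255 = 0
255 - 255 = 0
255 - 224 = 31
255 - 0 = 255
Wildcard: 0.0.31.255


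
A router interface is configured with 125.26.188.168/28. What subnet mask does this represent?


/28 means 28 network bits, 4 host bits
Binary: 11111111111111111111111111110000
Mask: 255.255.255.240


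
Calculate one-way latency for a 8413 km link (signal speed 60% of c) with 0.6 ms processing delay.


Speed = 0.6 * 3e5 km/s = 180000 km/s
Propagation delay = 8413 / 180000 = 0.0467 s = 46.7389 ms
Processing delay = 0.6 ms
Total one-way latency = 47.3389 ms


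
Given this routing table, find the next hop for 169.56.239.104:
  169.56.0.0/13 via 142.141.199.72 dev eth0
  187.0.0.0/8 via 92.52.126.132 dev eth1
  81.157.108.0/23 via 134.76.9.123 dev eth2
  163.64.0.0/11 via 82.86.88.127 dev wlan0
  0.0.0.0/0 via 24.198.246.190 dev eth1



Longest prefix match for 169.56.239.104:
  /13 169.56.0.0: MATCH
  /8 187.0.0.0: no
  /23 81.157.108.0: no
  /11 163.64.0.0: no
  /0 0.0.0.0: MATCH
Selected: next-hop 142.141.199.72 via eth0 (matched /13)


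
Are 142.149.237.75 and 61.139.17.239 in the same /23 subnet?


Mask: 255.255.254.0
142.149.237.75 AND mask = 142.149.236.0
61.139.17.239 AND mask = 61.139.16.0
No, different subnets (142.149.236.0 vs 61.139.16.0)


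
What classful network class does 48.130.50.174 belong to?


First octet: 48
Binary: 00110000
0xxxxxxx -> Class A (1-126)
Class A, default mask 255.0.0.0 (/8)


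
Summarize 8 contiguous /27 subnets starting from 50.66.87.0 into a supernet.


Original prefix: /27
Number of subnets: 8 = 2^3
New prefix = 27 - 3 = 24
Supernet: 50.66.87.0/24


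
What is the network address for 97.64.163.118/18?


IP:   01100001.01000000.10100011.01110110
Mask: 11111111.11111111.11000000.00000000
AND operation:
Net:  01100001.01000000.10000000.00000000
Network: 97.64.128.0/18


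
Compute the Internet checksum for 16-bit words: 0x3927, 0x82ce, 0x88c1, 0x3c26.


Sum all words (with carry folding):
+ 0x3927 = 0x3927
+ 0x82ce = 0xbbf5
+ 0x88c1 = 0x44b7
+ 0x3c26 = 0x80dd
One's complement: ~0x80dd
Checksum = 0x7f22


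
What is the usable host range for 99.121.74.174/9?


Network: 99.0.0.0
Broadcast: 99.127.255.255
First usable = network + 1
Last usable = broadcast - 1
Range: 99.0.0.1 to 99.127.255.254


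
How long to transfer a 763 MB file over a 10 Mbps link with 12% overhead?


Effective throughput = 10 * (1 - 12/100) = 8.8 Mbps
File size in Mb = 763 * 8 = 6104 Mb
Time = 6104 / 8.8
Time = 693.6364 seconds


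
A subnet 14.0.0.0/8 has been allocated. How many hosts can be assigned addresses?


Host bits = 32 - 8 = 24
Total addresses = 2^24 = 16777216
Usable = total - 2 (network and broadcast)
Usable hosts: 16777214


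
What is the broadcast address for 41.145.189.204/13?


Network: 41.144.0.0/13
Host bits = 19
Set all host bits to 1:
Broadcast: 41.151.255.255


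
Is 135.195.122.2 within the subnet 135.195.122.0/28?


Subnet network: 135.195.122.0
Test IP AND mask: 135.195.122.0
Yes, 135.195.122.2 is in 135.195.122.0/28


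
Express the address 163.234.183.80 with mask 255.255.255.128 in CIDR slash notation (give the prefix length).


Binary: 11111111.11111111.11111111.10000000
Count leading 1s
Prefix: /25


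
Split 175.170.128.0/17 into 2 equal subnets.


New prefix = 17 + 1 = 18
Each subnet has 16384 addresses
  175.170.128.0/18
  175.170.192.0/18
Subnets: 175.170.128.0/18, 175.170.192.0/18


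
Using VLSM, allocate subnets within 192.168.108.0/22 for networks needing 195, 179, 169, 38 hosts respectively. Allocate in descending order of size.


195 hosts -> /24 (254 usable): 192.168.108.0/24
179 hosts -> /24 (254 usable): 192.168.109.0/24
169 hosts -> /24 (254 usable): 192.168.110.0/24
38 hosts -> /26 (62 usable): 192.168.111.0/26
Allocation: 192.168.108.0/24 (195 hosts, 254 usable); 192.168.109.0/24 (179 hosts, 254 usable); 192.168.110.0/24 (169 hosts, 254 usable); 192.168.111.0/26 (38 hosts, 62 usable)


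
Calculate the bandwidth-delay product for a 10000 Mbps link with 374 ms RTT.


BDP = bandwidth * RTT
= 10000 Mbps * 374 ms
= 10000 * 1e6 * 374 / 1000 bits
= 3740000000 bits
= 467500000 bytes
= 456542.9688 KB
BDP = 3740000000 bits (467500000 bytes)


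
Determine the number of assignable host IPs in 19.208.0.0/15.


Host bits = 32 - 15 = 17
Total addresses = 2^17 = 131072
Usable = total - 2 (network and broadcast)
Usable hosts: 131070


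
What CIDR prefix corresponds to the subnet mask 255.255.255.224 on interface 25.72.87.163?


Binary: 11111111.11111111.11111111.11100000
Count leading 1s
Prefix: /27


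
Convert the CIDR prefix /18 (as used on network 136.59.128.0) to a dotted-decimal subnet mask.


/18 means 18 network bits, 14 host bits
Binary: 11111111111111111100000000000000
Mask: 255.255.192.0


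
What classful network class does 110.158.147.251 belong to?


First octet: 110
Binary: 01101110
0xxxxxxx -> Class A (1-126)
Class A, default mask 255.0.0.0 (/8)


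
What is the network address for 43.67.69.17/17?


IP:   00101011.01000011.01000101.00010001
Mask: 11111111.11111111.10000000.00000000
AND operation:
Net:  00101011.01000011.00000000.00000000
Network: 43.67.0.0/17


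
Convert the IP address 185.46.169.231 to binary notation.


185 = 10111001
46 = 00101110
169 = 10101001
231 = 11100111
Binary: 10111001.00101110.10101001.11100111


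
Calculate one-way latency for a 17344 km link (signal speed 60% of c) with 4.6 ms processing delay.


Speed = 0.6 * 3e5 km/s = 180000 km/s
Propagation delay = 17344 / 180000 = 0.0964 s = 96.3556 ms
Processing delay = 4.6 ms
Total one-way latency = 100.9556 ms


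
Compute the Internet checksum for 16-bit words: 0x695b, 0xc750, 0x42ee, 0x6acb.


Sum all words (with carry folding):
+ 0x695b = 0x695b
+ 0xc750 = 0x30ac
+ 0x42ee = 0x739a
+ 0x6acb = 0xde65
One's complement: ~0xde65
Checksum = 0x219a


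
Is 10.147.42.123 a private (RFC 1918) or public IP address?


RFC 1918 private ranges:
  10.0.0.0/8 (10.0.0.0 - 10.255.255.255)
  172.16.0.0/12 (172.16.0.0 - 172.31.255.255)
  192.168.0.0/16 (192.168.0.0 - 192.168.255.255)
Private (in 10.0.0.0/8)


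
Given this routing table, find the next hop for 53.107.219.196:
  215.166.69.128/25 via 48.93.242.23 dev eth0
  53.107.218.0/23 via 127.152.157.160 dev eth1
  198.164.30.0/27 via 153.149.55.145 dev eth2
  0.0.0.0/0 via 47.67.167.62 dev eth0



Longest prefix match for 53.107.219.196:
  /25 215.166.69.128: no
  /23 53.107.218.0: MATCH
  /27 198.164.30.0: no
  /0 0.0.0.0: MATCH
Selected: next-hop 127.152.157.160 via eth1 (matched /23)


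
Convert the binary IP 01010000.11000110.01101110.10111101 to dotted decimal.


01010000 = 80
11000110 = 198
01101110 = 110
10111101 = 189
IP: 80.198.110.189


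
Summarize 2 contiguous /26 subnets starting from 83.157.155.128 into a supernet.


Original prefix: /26
Number of subnets: 2 = 2^1
New prefix = 26 - 1 = 25
Supernet: 83.157.155.128/25


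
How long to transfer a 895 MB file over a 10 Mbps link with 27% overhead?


Effective throughput = 10 * (1 - 27/100) = 7.3 Mbps
File size in Mb = 895 * 8 = 7160 Mb
Time = 7160 / 7.3
Time = 980.8219 seconds


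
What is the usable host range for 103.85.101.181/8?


Network: 103.0.0.0
Broadcast: 103.255.255.255
First usable = network + 1
Last usable = broadcast - 1
Range: 103.0.0.1 to 103.255.255.254


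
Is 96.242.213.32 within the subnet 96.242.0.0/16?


Subnet network: 96.242.0.0
Test IP AND mask: 96.242.0.0
Yes, 96.242.213.32 is in 96.242.0.0/16


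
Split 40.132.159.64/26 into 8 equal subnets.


New prefix = 26 + 3 = 29
Each subnet has 8 addresses
  40.132.159.64/29
  40.132.159.72/29
  40.132.159.80/29
  40.132.159.88/29
  40.132.159.96/29
  40.132.159.104/29
  40.132.159.112/29
  40.132.159.120/29
Subnets: 40.132.159.64/29, 40.132.159.72/29, 40.132.159.80/29, 40.132.159.88/29, 40.132.159.96/29, 40.132.159.104/29, 40.132.159.112/29, 40.132.159.120/29


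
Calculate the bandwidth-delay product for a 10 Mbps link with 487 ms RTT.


BDP = bandwidth * RTT
= 10 Mbps * 487 ms
= 10 * 1e6 * 487 / 1000 bits
= 4870000 bits
= 608750 bytes
= 594.4824 KB
BDP = 4870000 bits (608750 bytes)


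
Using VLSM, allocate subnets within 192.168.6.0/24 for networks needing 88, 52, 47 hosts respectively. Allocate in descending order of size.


88 hosts -> /25 (126 usable): 192.168.6.0/25
52 hosts -> /26 (62 usable): 192.168.6.128/26
47 hosts -> /26 (62 usable): 192.168.6.192/26
Allocation: 192.168.6.0/25 (88 hosts, 126 usable); 192.168.6.128/26 (52 hosts, 62 usable); 192.168.6.192/26 (47 hosts, 62 usable)


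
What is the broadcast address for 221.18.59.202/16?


Network: 221.18.0.0/16
Host bits = 16
Set all host bits to 1:
Broadcast: 221.18.255.255


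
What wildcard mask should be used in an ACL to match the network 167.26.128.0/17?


Subnet mask: 255.255.128.0
Wildcard = 255.255.255.255 - subnet mask
255 - 255 = 0
255 - 255 = 0
255 - 128 = 127
255 - 0 = 255
Wildcard: 0.0.127.255


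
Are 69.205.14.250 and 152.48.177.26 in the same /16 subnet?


Mask: 255.255.0.0
69.205.14.250 AND mask = 69.205.0.0
152.48.177.26 AND mask = 152.48.0.0
No, different subnets (69.205.0.0 vs 152.48.0.0)


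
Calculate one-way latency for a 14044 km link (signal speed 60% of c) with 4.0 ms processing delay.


Speed = 0.6 * 3e5 km/s = 180000 km/s
Propagation delay = 14044 / 180000 = 0.078 s = 78.0222 ms
Processing delay = 4.0 ms
Total one-way latency = 82.0222 ms


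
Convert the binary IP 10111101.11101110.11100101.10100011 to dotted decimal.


10111101 = 189
11101110 = 238
11100101 = 229
10100011 = 163
IP: 189.238.229.163


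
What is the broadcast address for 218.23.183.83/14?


Network: 218.20.0.0/14
Host bits = 18
Set all host bits to 1:
Broadcast: 218.23.255.255


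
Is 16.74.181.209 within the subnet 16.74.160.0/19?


Subnet network: 16.74.160.0
Test IP AND mask: 16.74.160.0
Yes, 16.74.181.209 is in 16.74.160.0/19


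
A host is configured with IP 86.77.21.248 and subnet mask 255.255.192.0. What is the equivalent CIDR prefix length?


Binary: 11111111.11111111.11000000.00000000
Count leading 1s
Prefix: /18


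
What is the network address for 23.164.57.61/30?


IP:   00010111.10100100.00111001.00111101
Mask: 11111111.11111111.11111111.11111100
AND operation:
Net:  00010111.10100100.00111001.00111100
Network: 23.164.57.60/30


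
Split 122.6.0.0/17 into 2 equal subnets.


New prefix = 17 + 1 = 18
Each subnet has 16384 addresses
  122.6.0.0/18
  122.6.64.0/18
Subnets: 122.6.0.0/18, 122.6.64.0/18


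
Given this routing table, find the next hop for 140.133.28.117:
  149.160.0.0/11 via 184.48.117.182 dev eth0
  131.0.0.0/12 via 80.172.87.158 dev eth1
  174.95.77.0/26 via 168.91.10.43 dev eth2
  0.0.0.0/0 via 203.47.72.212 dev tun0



Longest prefix match for 140.133.28.117:
  /11 149.160.0.0: no
  /12 131.0.0.0: no
  /26 174.95.77.0: no
  /0 0.0.0.0: MATCH
Selected: next-hop 203.47.72.212 via tun0 (matched /0)


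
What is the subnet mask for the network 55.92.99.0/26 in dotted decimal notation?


/26 means 26 network bits, 6 host bits
Binary: 11111111111111111111111111000000
Mask: 255.255.255.192


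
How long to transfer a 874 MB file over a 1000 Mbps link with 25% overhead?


Effective throughput = 1000 * (1 - 25/100) = 750 Mbps
File size in Mb = 874 * 8 = 6992 Mb
Time = 6992 / 750
Time = 9.3227 seconds


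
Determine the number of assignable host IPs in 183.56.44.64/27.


Host bits = 32 - 27 = 5
Total addresses = 2^5 = 32
Usable = total - 2 (network and broadcast)
Usable hosts: 30


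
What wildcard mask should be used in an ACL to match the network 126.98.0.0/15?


Subnet mask: 255.254.0.0
Wildcard = 255.255.255.255 - subnet mask
255 - 255 = 0
255 - 254 = 1
255 - 0 = 255
255 - 0 = 255
Wildcard: 0.1.255.255


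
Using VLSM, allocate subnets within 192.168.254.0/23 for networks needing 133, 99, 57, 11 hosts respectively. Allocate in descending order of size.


133 hosts -> /24 (254 usable): 192.168.254.0/24
99 hosts -> /25 (126 usable): 192.168.255.0/25
57 hosts -> /26 (62 usable): 192.168.255.128/26
11 hosts -> /28 (14 usable): 192.168.255.192/28
Allocation: 192.168.254.0/24 (133 hosts, 254 usable); 192.168.255.0/25 (99 hosts, 126 usable); 192.168.255.128/26 (57 hosts, 62 usable); 192.168.255.192/28 (11 hosts, 14 usable)
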